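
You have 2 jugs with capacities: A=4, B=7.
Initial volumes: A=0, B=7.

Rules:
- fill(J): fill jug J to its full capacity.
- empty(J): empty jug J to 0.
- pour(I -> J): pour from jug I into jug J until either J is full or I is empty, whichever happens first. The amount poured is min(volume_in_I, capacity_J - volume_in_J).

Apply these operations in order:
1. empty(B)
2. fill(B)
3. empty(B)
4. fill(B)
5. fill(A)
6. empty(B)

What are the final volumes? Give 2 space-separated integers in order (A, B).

Answer: 4 0

Derivation:
Step 1: empty(B) -> (A=0 B=0)
Step 2: fill(B) -> (A=0 B=7)
Step 3: empty(B) -> (A=0 B=0)
Step 4: fill(B) -> (A=0 B=7)
Step 5: fill(A) -> (A=4 B=7)
Step 6: empty(B) -> (A=4 B=0)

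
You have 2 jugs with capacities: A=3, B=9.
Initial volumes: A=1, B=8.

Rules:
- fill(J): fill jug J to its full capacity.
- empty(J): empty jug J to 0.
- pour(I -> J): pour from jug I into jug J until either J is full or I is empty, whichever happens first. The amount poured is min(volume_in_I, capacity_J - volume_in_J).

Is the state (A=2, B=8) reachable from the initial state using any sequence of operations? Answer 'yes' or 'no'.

Answer: no

Derivation:
BFS explored all 25 reachable states.
Reachable set includes: (0,0), (0,1), (0,2), (0,3), (0,4), (0,5), (0,6), (0,7), (0,8), (0,9), (1,0), (1,8) ...
Target (A=2, B=8) not in reachable set → no.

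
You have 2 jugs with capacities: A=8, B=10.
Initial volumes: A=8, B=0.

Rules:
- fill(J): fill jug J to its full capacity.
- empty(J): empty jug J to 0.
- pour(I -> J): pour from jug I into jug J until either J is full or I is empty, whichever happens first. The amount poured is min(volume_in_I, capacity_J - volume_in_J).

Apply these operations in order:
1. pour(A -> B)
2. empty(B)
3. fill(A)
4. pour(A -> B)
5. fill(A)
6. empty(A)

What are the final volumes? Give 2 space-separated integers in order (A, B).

Answer: 0 8

Derivation:
Step 1: pour(A -> B) -> (A=0 B=8)
Step 2: empty(B) -> (A=0 B=0)
Step 3: fill(A) -> (A=8 B=0)
Step 4: pour(A -> B) -> (A=0 B=8)
Step 5: fill(A) -> (A=8 B=8)
Step 6: empty(A) -> (A=0 B=8)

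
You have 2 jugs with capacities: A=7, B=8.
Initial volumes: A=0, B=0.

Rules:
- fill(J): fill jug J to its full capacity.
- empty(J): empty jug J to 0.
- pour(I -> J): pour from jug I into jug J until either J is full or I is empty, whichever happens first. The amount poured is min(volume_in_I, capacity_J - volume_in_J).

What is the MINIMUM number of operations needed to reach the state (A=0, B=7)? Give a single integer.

BFS from (A=0, B=0). One shortest path:
  1. fill(A) -> (A=7 B=0)
  2. pour(A -> B) -> (A=0 B=7)
Reached target in 2 moves.

Answer: 2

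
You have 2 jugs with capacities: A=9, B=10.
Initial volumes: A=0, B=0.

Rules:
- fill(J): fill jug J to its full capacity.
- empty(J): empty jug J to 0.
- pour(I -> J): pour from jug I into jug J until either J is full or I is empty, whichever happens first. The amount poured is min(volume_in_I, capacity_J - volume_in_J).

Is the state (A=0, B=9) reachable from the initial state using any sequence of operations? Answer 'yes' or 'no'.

Answer: yes

Derivation:
BFS from (A=0, B=0):
  1. fill(A) -> (A=9 B=0)
  2. pour(A -> B) -> (A=0 B=9)
Target reached → yes.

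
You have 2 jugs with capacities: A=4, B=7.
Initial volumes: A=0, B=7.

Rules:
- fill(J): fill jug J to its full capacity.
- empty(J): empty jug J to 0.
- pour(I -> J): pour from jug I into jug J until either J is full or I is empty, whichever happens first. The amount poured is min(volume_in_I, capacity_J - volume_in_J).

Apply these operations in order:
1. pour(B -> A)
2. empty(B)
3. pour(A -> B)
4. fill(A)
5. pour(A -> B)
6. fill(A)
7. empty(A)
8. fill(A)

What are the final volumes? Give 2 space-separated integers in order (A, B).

Step 1: pour(B -> A) -> (A=4 B=3)
Step 2: empty(B) -> (A=4 B=0)
Step 3: pour(A -> B) -> (A=0 B=4)
Step 4: fill(A) -> (A=4 B=4)
Step 5: pour(A -> B) -> (A=1 B=7)
Step 6: fill(A) -> (A=4 B=7)
Step 7: empty(A) -> (A=0 B=7)
Step 8: fill(A) -> (A=4 B=7)

Answer: 4 7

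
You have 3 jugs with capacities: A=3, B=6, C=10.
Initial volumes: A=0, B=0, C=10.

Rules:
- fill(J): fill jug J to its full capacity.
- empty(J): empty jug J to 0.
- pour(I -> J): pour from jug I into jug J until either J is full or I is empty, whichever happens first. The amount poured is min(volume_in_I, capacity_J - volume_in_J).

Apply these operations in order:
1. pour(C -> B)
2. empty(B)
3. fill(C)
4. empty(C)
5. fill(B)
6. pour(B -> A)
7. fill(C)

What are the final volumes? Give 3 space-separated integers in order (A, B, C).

Step 1: pour(C -> B) -> (A=0 B=6 C=4)
Step 2: empty(B) -> (A=0 B=0 C=4)
Step 3: fill(C) -> (A=0 B=0 C=10)
Step 4: empty(C) -> (A=0 B=0 C=0)
Step 5: fill(B) -> (A=0 B=6 C=0)
Step 6: pour(B -> A) -> (A=3 B=3 C=0)
Step 7: fill(C) -> (A=3 B=3 C=10)

Answer: 3 3 10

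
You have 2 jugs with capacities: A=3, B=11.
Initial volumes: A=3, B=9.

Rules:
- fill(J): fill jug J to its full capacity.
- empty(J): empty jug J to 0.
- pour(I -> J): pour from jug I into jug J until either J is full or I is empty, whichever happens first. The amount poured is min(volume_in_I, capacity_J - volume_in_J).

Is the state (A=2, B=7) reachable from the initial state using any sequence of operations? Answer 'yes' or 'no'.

BFS explored all 28 reachable states.
Reachable set includes: (0,0), (0,1), (0,2), (0,3), (0,4), (0,5), (0,6), (0,7), (0,8), (0,9), (0,10), (0,11) ...
Target (A=2, B=7) not in reachable set → no.

Answer: no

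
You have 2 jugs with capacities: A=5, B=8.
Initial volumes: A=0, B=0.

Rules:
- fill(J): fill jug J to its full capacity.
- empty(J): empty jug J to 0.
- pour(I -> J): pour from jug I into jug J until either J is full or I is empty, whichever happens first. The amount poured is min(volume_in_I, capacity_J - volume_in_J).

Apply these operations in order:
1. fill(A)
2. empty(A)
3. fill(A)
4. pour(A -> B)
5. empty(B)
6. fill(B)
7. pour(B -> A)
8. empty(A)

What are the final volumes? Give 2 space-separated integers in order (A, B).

Answer: 0 3

Derivation:
Step 1: fill(A) -> (A=5 B=0)
Step 2: empty(A) -> (A=0 B=0)
Step 3: fill(A) -> (A=5 B=0)
Step 4: pour(A -> B) -> (A=0 B=5)
Step 5: empty(B) -> (A=0 B=0)
Step 6: fill(B) -> (A=0 B=8)
Step 7: pour(B -> A) -> (A=5 B=3)
Step 8: empty(A) -> (A=0 B=3)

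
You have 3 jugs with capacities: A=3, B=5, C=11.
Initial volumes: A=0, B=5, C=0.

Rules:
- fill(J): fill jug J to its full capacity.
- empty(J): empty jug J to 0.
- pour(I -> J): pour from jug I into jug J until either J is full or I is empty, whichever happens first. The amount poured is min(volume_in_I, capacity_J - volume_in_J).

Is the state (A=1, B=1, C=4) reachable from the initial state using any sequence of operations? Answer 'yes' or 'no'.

BFS explored all 208 reachable states.
Reachable set includes: (0,0,0), (0,0,1), (0,0,2), (0,0,3), (0,0,4), (0,0,5), (0,0,6), (0,0,7), (0,0,8), (0,0,9), (0,0,10), (0,0,11) ...
Target (A=1, B=1, C=4) not in reachable set → no.

Answer: no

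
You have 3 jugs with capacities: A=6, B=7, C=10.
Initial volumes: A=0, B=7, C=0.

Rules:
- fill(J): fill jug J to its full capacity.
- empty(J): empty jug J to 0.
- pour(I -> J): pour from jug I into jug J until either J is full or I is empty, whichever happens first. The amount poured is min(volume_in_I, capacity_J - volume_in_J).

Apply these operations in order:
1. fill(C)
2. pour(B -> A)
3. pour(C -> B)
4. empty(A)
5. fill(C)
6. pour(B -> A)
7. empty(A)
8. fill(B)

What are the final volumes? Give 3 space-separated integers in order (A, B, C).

Step 1: fill(C) -> (A=0 B=7 C=10)
Step 2: pour(B -> A) -> (A=6 B=1 C=10)
Step 3: pour(C -> B) -> (A=6 B=7 C=4)
Step 4: empty(A) -> (A=0 B=7 C=4)
Step 5: fill(C) -> (A=0 B=7 C=10)
Step 6: pour(B -> A) -> (A=6 B=1 C=10)
Step 7: empty(A) -> (A=0 B=1 C=10)
Step 8: fill(B) -> (A=0 B=7 C=10)

Answer: 0 7 10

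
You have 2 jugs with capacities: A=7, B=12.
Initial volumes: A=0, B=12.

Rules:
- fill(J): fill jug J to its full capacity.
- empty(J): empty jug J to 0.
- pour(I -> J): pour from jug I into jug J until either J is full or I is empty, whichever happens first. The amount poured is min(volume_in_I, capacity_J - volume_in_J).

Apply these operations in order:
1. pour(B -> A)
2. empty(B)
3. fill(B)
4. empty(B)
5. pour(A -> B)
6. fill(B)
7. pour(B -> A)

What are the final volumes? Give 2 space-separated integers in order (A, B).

Answer: 7 5

Derivation:
Step 1: pour(B -> A) -> (A=7 B=5)
Step 2: empty(B) -> (A=7 B=0)
Step 3: fill(B) -> (A=7 B=12)
Step 4: empty(B) -> (A=7 B=0)
Step 5: pour(A -> B) -> (A=0 B=7)
Step 6: fill(B) -> (A=0 B=12)
Step 7: pour(B -> A) -> (A=7 B=5)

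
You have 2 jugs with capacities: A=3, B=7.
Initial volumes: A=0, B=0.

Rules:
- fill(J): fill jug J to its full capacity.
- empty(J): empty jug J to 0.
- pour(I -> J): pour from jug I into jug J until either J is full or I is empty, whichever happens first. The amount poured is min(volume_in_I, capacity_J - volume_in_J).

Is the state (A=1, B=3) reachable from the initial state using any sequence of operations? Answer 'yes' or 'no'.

BFS explored all 20 reachable states.
Reachable set includes: (0,0), (0,1), (0,2), (0,3), (0,4), (0,5), (0,6), (0,7), (1,0), (1,7), (2,0), (2,7) ...
Target (A=1, B=3) not in reachable set → no.

Answer: no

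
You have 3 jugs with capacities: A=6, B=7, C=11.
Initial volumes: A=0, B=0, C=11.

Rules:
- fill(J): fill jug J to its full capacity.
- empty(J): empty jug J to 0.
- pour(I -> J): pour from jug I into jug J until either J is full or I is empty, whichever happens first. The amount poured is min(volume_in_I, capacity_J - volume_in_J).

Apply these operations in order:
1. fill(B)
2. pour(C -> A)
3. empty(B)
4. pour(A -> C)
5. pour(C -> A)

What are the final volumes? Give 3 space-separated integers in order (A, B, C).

Step 1: fill(B) -> (A=0 B=7 C=11)
Step 2: pour(C -> A) -> (A=6 B=7 C=5)
Step 3: empty(B) -> (A=6 B=0 C=5)
Step 4: pour(A -> C) -> (A=0 B=0 C=11)
Step 5: pour(C -> A) -> (A=6 B=0 C=5)

Answer: 6 0 5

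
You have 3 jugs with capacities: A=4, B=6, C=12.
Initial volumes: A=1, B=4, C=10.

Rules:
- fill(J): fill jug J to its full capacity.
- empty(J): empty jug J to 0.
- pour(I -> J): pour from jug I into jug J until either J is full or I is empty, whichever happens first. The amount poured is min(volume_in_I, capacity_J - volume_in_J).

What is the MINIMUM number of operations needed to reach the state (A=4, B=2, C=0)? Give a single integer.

Answer: 3

Derivation:
BFS from (A=1, B=4, C=10). One shortest path:
  1. fill(A) -> (A=4 B=4 C=10)
  2. pour(B -> C) -> (A=4 B=2 C=12)
  3. empty(C) -> (A=4 B=2 C=0)
Reached target in 3 moves.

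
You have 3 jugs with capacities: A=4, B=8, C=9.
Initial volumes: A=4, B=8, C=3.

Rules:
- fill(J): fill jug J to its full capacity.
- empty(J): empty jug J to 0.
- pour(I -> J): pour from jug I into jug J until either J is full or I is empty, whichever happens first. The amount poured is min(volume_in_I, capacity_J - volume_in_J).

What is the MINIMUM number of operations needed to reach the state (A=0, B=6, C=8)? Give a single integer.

Answer: 7

Derivation:
BFS from (A=4, B=8, C=3). One shortest path:
  1. pour(A -> C) -> (A=0 B=8 C=7)
  2. fill(A) -> (A=4 B=8 C=7)
  3. pour(B -> C) -> (A=4 B=6 C=9)
  4. empty(C) -> (A=4 B=6 C=0)
  5. pour(A -> C) -> (A=0 B=6 C=4)
  6. fill(A) -> (A=4 B=6 C=4)
  7. pour(A -> C) -> (A=0 B=6 C=8)
Reached target in 7 moves.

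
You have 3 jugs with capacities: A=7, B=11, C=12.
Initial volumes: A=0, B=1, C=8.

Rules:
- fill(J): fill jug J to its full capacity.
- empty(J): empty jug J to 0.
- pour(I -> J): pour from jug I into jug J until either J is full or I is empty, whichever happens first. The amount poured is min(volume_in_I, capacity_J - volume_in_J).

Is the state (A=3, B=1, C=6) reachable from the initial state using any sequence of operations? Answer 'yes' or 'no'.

BFS explored all 588 reachable states.
Reachable set includes: (0,0,0), (0,0,1), (0,0,2), (0,0,3), (0,0,4), (0,0,5), (0,0,6), (0,0,7), (0,0,8), (0,0,9), (0,0,10), (0,0,11) ...
Target (A=3, B=1, C=6) not in reachable set → no.

Answer: no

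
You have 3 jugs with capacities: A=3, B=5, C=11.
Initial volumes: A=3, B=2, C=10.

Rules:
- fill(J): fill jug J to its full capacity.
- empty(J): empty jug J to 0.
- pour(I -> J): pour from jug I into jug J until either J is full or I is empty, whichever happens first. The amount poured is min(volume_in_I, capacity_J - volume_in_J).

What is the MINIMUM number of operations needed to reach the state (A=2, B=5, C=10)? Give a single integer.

BFS from (A=3, B=2, C=10). One shortest path:
  1. empty(A) -> (A=0 B=2 C=10)
  2. pour(B -> A) -> (A=2 B=0 C=10)
  3. fill(B) -> (A=2 B=5 C=10)
Reached target in 3 moves.

Answer: 3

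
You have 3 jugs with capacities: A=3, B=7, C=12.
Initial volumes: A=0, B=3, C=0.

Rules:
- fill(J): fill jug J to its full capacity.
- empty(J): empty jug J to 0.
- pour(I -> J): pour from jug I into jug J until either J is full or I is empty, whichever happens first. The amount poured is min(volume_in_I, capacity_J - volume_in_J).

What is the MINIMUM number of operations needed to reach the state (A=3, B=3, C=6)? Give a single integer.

Answer: 4

Derivation:
BFS from (A=0, B=3, C=0). One shortest path:
  1. fill(C) -> (A=0 B=3 C=12)
  2. pour(C -> A) -> (A=3 B=3 C=9)
  3. empty(A) -> (A=0 B=3 C=9)
  4. pour(C -> A) -> (A=3 B=3 C=6)
Reached target in 4 moves.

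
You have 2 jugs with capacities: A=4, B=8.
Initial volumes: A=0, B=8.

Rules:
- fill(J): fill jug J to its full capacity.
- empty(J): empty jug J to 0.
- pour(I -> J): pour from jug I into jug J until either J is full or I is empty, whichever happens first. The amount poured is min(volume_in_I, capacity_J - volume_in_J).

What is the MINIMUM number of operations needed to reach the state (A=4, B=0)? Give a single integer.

BFS from (A=0, B=8). One shortest path:
  1. fill(A) -> (A=4 B=8)
  2. empty(B) -> (A=4 B=0)
Reached target in 2 moves.

Answer: 2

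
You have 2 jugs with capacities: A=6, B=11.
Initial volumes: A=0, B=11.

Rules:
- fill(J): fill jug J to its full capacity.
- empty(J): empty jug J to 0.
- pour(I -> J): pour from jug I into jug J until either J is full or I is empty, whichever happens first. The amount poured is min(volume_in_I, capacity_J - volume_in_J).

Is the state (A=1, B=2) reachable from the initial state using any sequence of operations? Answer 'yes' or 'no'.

Answer: no

Derivation:
BFS explored all 34 reachable states.
Reachable set includes: (0,0), (0,1), (0,2), (0,3), (0,4), (0,5), (0,6), (0,7), (0,8), (0,9), (0,10), (0,11) ...
Target (A=1, B=2) not in reachable set → no.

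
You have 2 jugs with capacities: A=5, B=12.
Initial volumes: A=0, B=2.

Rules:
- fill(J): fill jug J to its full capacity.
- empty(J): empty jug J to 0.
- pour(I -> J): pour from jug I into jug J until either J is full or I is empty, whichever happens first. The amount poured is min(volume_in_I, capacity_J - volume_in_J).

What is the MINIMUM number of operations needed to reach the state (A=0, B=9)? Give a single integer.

Answer: 4

Derivation:
BFS from (A=0, B=2). One shortest path:
  1. pour(B -> A) -> (A=2 B=0)
  2. fill(B) -> (A=2 B=12)
  3. pour(B -> A) -> (A=5 B=9)
  4. empty(A) -> (A=0 B=9)
Reached target in 4 moves.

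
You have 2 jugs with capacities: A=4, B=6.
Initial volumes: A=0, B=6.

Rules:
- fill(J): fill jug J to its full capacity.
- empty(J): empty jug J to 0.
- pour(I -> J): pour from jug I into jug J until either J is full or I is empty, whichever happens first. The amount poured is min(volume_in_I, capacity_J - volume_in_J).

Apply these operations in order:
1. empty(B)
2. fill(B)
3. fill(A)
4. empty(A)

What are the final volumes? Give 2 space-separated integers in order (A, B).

Step 1: empty(B) -> (A=0 B=0)
Step 2: fill(B) -> (A=0 B=6)
Step 3: fill(A) -> (A=4 B=6)
Step 4: empty(A) -> (A=0 B=6)

Answer: 0 6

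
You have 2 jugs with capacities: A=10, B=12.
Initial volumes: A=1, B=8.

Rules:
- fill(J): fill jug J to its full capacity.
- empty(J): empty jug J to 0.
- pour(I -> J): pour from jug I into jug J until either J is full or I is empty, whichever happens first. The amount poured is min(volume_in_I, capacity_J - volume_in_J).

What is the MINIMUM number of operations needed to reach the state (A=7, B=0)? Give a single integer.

Answer: 4

Derivation:
BFS from (A=1, B=8). One shortest path:
  1. pour(A -> B) -> (A=0 B=9)
  2. fill(A) -> (A=10 B=9)
  3. pour(A -> B) -> (A=7 B=12)
  4. empty(B) -> (A=7 B=0)
Reached target in 4 moves.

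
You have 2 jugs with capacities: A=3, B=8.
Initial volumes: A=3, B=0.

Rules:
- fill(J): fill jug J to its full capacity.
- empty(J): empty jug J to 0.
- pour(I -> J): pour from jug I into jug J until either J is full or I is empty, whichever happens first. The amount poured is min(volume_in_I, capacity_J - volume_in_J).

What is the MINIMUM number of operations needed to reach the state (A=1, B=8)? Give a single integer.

Answer: 5

Derivation:
BFS from (A=3, B=0). One shortest path:
  1. pour(A -> B) -> (A=0 B=3)
  2. fill(A) -> (A=3 B=3)
  3. pour(A -> B) -> (A=0 B=6)
  4. fill(A) -> (A=3 B=6)
  5. pour(A -> B) -> (A=1 B=8)
Reached target in 5 moves.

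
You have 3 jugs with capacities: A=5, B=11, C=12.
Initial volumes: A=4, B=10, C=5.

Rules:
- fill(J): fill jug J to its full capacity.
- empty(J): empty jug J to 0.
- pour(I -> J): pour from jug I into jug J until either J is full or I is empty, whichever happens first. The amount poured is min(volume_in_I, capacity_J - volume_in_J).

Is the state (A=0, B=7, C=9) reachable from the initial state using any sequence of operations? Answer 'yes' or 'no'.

Answer: yes

Derivation:
BFS from (A=4, B=10, C=5):
  1. empty(A) -> (A=0 B=10 C=5)
  2. fill(C) -> (A=0 B=10 C=12)
  3. pour(C -> A) -> (A=5 B=10 C=7)
  4. pour(A -> B) -> (A=4 B=11 C=7)
  5. empty(B) -> (A=4 B=0 C=7)
  6. pour(C -> B) -> (A=4 B=7 C=0)
  7. pour(A -> C) -> (A=0 B=7 C=4)
  8. fill(A) -> (A=5 B=7 C=4)
  9. pour(A -> C) -> (A=0 B=7 C=9)
Target reached → yes.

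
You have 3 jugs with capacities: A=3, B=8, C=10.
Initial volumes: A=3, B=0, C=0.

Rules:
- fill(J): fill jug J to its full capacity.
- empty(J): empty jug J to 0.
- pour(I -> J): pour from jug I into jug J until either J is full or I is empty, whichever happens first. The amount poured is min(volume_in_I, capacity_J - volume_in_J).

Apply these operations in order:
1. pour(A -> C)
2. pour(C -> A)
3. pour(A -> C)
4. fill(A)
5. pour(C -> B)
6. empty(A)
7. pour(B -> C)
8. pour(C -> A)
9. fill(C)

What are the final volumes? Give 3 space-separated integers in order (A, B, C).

Step 1: pour(A -> C) -> (A=0 B=0 C=3)
Step 2: pour(C -> A) -> (A=3 B=0 C=0)
Step 3: pour(A -> C) -> (A=0 B=0 C=3)
Step 4: fill(A) -> (A=3 B=0 C=3)
Step 5: pour(C -> B) -> (A=3 B=3 C=0)
Step 6: empty(A) -> (A=0 B=3 C=0)
Step 7: pour(B -> C) -> (A=0 B=0 C=3)
Step 8: pour(C -> A) -> (A=3 B=0 C=0)
Step 9: fill(C) -> (A=3 B=0 C=10)

Answer: 3 0 10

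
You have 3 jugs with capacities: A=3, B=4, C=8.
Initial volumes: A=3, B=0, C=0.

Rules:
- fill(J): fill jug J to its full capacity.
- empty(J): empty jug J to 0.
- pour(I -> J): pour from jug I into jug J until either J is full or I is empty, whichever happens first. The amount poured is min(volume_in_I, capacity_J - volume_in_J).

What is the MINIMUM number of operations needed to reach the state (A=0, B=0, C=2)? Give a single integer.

BFS from (A=3, B=0, C=0). One shortest path:
  1. pour(A -> B) -> (A=0 B=3 C=0)
  2. fill(A) -> (A=3 B=3 C=0)
  3. pour(A -> B) -> (A=2 B=4 C=0)
  4. empty(B) -> (A=2 B=0 C=0)
  5. pour(A -> C) -> (A=0 B=0 C=2)
Reached target in 5 moves.

Answer: 5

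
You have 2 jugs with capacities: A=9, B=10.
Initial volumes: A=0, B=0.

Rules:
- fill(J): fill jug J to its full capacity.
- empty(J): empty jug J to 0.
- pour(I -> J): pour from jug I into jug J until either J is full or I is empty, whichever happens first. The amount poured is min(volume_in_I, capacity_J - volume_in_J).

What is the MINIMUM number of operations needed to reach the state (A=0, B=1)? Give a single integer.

Answer: 3

Derivation:
BFS from (A=0, B=0). One shortest path:
  1. fill(B) -> (A=0 B=10)
  2. pour(B -> A) -> (A=9 B=1)
  3. empty(A) -> (A=0 B=1)
Reached target in 3 moves.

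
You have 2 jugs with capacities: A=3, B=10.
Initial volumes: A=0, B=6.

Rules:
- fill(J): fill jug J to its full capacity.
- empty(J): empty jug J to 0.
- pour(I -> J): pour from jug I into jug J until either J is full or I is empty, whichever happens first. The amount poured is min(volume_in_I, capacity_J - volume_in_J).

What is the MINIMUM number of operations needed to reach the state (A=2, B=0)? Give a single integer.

BFS from (A=0, B=6). One shortest path:
  1. fill(A) -> (A=3 B=6)
  2. pour(A -> B) -> (A=0 B=9)
  3. fill(A) -> (A=3 B=9)
  4. pour(A -> B) -> (A=2 B=10)
  5. empty(B) -> (A=2 B=0)
Reached target in 5 moves.

Answer: 5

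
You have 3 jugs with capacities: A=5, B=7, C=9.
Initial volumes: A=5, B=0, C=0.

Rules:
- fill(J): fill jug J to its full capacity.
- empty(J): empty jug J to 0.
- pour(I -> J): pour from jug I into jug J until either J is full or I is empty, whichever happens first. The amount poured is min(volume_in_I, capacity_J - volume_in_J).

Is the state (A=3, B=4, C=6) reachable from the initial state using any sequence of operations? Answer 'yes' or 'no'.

BFS explored all 288 reachable states.
Reachable set includes: (0,0,0), (0,0,1), (0,0,2), (0,0,3), (0,0,4), (0,0,5), (0,0,6), (0,0,7), (0,0,8), (0,0,9), (0,1,0), (0,1,1) ...
Target (A=3, B=4, C=6) not in reachable set → no.

Answer: no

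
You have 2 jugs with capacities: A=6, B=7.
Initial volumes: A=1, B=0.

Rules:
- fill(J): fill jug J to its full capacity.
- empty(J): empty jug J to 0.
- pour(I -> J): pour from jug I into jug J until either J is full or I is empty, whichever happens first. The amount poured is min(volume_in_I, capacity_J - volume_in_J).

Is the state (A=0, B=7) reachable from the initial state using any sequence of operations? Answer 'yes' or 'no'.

Answer: yes

Derivation:
BFS from (A=1, B=0):
  1. empty(A) -> (A=0 B=0)
  2. fill(B) -> (A=0 B=7)
Target reached → yes.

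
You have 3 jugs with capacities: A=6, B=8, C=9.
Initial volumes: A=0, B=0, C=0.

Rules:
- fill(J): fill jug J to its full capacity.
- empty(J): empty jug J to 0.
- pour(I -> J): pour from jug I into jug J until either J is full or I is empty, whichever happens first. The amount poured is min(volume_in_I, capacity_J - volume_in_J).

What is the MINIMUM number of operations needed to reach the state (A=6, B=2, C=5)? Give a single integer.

BFS from (A=0, B=0, C=0). One shortest path:
  1. fill(A) -> (A=6 B=0 C=0)
  2. fill(B) -> (A=6 B=8 C=0)
  3. pour(A -> C) -> (A=0 B=8 C=6)
  4. pour(B -> C) -> (A=0 B=5 C=9)
  5. empty(C) -> (A=0 B=5 C=0)
  6. pour(B -> C) -> (A=0 B=0 C=5)
  7. fill(B) -> (A=0 B=8 C=5)
  8. pour(B -> A) -> (A=6 B=2 C=5)
Reached target in 8 moves.

Answer: 8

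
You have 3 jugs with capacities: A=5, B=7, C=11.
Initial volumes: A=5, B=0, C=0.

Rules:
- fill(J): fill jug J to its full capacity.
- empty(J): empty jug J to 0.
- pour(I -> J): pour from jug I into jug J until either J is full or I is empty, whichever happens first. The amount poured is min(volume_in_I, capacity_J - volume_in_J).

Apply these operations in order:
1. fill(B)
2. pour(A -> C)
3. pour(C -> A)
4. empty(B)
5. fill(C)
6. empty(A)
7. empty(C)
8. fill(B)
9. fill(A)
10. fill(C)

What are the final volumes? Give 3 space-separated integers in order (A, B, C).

Step 1: fill(B) -> (A=5 B=7 C=0)
Step 2: pour(A -> C) -> (A=0 B=7 C=5)
Step 3: pour(C -> A) -> (A=5 B=7 C=0)
Step 4: empty(B) -> (A=5 B=0 C=0)
Step 5: fill(C) -> (A=5 B=0 C=11)
Step 6: empty(A) -> (A=0 B=0 C=11)
Step 7: empty(C) -> (A=0 B=0 C=0)
Step 8: fill(B) -> (A=0 B=7 C=0)
Step 9: fill(A) -> (A=5 B=7 C=0)
Step 10: fill(C) -> (A=5 B=7 C=11)

Answer: 5 7 11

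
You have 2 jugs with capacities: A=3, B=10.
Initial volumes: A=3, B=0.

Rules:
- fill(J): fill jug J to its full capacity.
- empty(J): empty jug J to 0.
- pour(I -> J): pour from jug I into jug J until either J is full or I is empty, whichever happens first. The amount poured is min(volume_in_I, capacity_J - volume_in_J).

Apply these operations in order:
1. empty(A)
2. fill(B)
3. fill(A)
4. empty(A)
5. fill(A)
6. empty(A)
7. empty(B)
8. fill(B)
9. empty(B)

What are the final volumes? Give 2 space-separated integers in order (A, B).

Answer: 0 0

Derivation:
Step 1: empty(A) -> (A=0 B=0)
Step 2: fill(B) -> (A=0 B=10)
Step 3: fill(A) -> (A=3 B=10)
Step 4: empty(A) -> (A=0 B=10)
Step 5: fill(A) -> (A=3 B=10)
Step 6: empty(A) -> (A=0 B=10)
Step 7: empty(B) -> (A=0 B=0)
Step 8: fill(B) -> (A=0 B=10)
Step 9: empty(B) -> (A=0 B=0)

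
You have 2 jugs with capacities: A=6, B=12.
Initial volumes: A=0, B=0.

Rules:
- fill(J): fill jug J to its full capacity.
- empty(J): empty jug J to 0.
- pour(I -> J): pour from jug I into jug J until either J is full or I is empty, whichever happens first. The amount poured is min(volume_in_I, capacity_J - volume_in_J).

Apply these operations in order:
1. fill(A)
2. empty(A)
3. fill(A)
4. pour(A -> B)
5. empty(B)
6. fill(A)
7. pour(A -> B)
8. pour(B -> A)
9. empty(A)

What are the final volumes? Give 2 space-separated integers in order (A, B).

Step 1: fill(A) -> (A=6 B=0)
Step 2: empty(A) -> (A=0 B=0)
Step 3: fill(A) -> (A=6 B=0)
Step 4: pour(A -> B) -> (A=0 B=6)
Step 5: empty(B) -> (A=0 B=0)
Step 6: fill(A) -> (A=6 B=0)
Step 7: pour(A -> B) -> (A=0 B=6)
Step 8: pour(B -> A) -> (A=6 B=0)
Step 9: empty(A) -> (A=0 B=0)

Answer: 0 0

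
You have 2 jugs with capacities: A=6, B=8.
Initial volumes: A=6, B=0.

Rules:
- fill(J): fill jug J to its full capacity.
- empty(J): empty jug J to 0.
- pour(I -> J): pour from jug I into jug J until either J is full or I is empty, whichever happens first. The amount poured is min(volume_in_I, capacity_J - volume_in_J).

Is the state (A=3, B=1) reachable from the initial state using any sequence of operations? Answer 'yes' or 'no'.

BFS explored all 14 reachable states.
Reachable set includes: (0,0), (0,2), (0,4), (0,6), (0,8), (2,0), (2,8), (4,0), (4,8), (6,0), (6,2), (6,4) ...
Target (A=3, B=1) not in reachable set → no.

Answer: no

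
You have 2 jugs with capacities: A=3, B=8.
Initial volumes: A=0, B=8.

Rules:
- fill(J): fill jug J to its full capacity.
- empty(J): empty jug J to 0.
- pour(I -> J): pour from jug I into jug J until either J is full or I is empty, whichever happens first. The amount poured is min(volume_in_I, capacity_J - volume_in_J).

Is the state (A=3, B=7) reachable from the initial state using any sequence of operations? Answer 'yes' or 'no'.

BFS from (A=0, B=8):
  1. pour(B -> A) -> (A=3 B=5)
  2. empty(A) -> (A=0 B=5)
  3. pour(B -> A) -> (A=3 B=2)
  4. empty(A) -> (A=0 B=2)
  5. pour(B -> A) -> (A=2 B=0)
  6. fill(B) -> (A=2 B=8)
  7. pour(B -> A) -> (A=3 B=7)
Target reached → yes.

Answer: yes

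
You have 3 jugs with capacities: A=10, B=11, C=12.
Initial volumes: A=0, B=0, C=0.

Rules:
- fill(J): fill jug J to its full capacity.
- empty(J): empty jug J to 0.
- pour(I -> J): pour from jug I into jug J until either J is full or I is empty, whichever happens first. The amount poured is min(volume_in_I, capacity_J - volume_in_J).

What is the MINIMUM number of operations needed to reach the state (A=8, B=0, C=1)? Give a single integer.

Answer: 6

Derivation:
BFS from (A=0, B=0, C=0). One shortest path:
  1. fill(A) -> (A=10 B=0 C=0)
  2. pour(A -> C) -> (A=0 B=0 C=10)
  3. fill(A) -> (A=10 B=0 C=10)
  4. pour(A -> C) -> (A=8 B=0 C=12)
  5. pour(C -> B) -> (A=8 B=11 C=1)
  6. empty(B) -> (A=8 B=0 C=1)
Reached target in 6 moves.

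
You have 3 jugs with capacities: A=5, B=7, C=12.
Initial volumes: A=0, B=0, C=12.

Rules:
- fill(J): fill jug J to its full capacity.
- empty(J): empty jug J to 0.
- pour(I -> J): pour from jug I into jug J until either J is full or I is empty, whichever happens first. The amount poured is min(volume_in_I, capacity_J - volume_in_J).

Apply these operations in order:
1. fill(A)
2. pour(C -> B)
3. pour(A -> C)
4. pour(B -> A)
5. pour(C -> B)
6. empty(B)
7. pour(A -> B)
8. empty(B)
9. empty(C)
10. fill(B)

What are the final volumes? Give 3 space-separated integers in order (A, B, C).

Answer: 0 7 0

Derivation:
Step 1: fill(A) -> (A=5 B=0 C=12)
Step 2: pour(C -> B) -> (A=5 B=7 C=5)
Step 3: pour(A -> C) -> (A=0 B=7 C=10)
Step 4: pour(B -> A) -> (A=5 B=2 C=10)
Step 5: pour(C -> B) -> (A=5 B=7 C=5)
Step 6: empty(B) -> (A=5 B=0 C=5)
Step 7: pour(A -> B) -> (A=0 B=5 C=5)
Step 8: empty(B) -> (A=0 B=0 C=5)
Step 9: empty(C) -> (A=0 B=0 C=0)
Step 10: fill(B) -> (A=0 B=7 C=0)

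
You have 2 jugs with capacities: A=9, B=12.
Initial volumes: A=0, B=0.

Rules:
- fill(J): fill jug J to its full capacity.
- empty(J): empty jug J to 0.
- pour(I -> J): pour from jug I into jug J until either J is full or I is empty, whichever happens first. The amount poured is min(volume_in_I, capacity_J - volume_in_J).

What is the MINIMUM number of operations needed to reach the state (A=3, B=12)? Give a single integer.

BFS from (A=0, B=0). One shortest path:
  1. fill(B) -> (A=0 B=12)
  2. pour(B -> A) -> (A=9 B=3)
  3. empty(A) -> (A=0 B=3)
  4. pour(B -> A) -> (A=3 B=0)
  5. fill(B) -> (A=3 B=12)
Reached target in 5 moves.

Answer: 5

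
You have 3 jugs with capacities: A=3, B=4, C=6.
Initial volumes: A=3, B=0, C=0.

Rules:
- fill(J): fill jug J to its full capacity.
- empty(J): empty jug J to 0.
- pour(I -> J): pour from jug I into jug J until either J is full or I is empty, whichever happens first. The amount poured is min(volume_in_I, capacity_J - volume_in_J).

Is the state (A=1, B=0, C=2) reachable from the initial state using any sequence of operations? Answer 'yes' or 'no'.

BFS from (A=3, B=0, C=0):
  1. fill(B) -> (A=3 B=4 C=0)
  2. pour(B -> C) -> (A=3 B=0 C=4)
  3. pour(A -> C) -> (A=1 B=0 C=6)
  4. pour(C -> B) -> (A=1 B=4 C=2)
  5. empty(B) -> (A=1 B=0 C=2)
Target reached → yes.

Answer: yes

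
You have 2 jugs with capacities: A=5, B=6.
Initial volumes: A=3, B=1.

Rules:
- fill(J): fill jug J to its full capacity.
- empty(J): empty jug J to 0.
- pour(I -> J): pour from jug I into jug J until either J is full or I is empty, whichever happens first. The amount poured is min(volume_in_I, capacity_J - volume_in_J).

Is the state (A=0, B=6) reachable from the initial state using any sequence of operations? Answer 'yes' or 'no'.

BFS from (A=3, B=1):
  1. fill(A) -> (A=5 B=1)
  2. pour(A -> B) -> (A=0 B=6)
Target reached → yes.

Answer: yes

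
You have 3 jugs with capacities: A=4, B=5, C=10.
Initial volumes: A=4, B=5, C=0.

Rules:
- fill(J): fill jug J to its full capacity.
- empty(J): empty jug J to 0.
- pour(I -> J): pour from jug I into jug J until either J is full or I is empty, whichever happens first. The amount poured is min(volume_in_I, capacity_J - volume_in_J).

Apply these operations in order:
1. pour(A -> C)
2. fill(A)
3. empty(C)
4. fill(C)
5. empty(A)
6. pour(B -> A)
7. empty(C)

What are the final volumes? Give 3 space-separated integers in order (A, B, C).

Step 1: pour(A -> C) -> (A=0 B=5 C=4)
Step 2: fill(A) -> (A=4 B=5 C=4)
Step 3: empty(C) -> (A=4 B=5 C=0)
Step 4: fill(C) -> (A=4 B=5 C=10)
Step 5: empty(A) -> (A=0 B=5 C=10)
Step 6: pour(B -> A) -> (A=4 B=1 C=10)
Step 7: empty(C) -> (A=4 B=1 C=0)

Answer: 4 1 0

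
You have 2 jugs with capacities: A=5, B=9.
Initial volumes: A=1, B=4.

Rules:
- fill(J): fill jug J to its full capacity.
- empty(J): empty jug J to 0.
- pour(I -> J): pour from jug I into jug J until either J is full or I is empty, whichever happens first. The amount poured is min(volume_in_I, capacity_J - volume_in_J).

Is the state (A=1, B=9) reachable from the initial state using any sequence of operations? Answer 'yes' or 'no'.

BFS from (A=1, B=4):
  1. fill(B) -> (A=1 B=9)
Target reached → yes.

Answer: yes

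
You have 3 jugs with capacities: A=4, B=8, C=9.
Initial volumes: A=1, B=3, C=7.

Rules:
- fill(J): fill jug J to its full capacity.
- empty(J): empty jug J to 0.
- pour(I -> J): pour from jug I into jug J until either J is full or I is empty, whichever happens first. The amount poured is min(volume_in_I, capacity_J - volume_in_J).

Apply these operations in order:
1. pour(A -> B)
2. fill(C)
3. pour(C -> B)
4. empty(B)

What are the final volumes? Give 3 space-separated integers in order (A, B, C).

Answer: 0 0 5

Derivation:
Step 1: pour(A -> B) -> (A=0 B=4 C=7)
Step 2: fill(C) -> (A=0 B=4 C=9)
Step 3: pour(C -> B) -> (A=0 B=8 C=5)
Step 4: empty(B) -> (A=0 B=0 C=5)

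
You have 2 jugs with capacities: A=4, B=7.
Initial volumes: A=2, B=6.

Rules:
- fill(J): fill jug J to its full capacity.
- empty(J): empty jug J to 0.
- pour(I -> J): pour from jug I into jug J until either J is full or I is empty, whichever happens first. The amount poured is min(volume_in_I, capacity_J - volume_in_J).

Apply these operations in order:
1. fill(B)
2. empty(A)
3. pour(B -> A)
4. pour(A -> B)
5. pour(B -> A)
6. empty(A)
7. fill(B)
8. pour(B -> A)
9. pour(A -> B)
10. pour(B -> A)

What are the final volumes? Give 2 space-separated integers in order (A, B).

Answer: 4 3

Derivation:
Step 1: fill(B) -> (A=2 B=7)
Step 2: empty(A) -> (A=0 B=7)
Step 3: pour(B -> A) -> (A=4 B=3)
Step 4: pour(A -> B) -> (A=0 B=7)
Step 5: pour(B -> A) -> (A=4 B=3)
Step 6: empty(A) -> (A=0 B=3)
Step 7: fill(B) -> (A=0 B=7)
Step 8: pour(B -> A) -> (A=4 B=3)
Step 9: pour(A -> B) -> (A=0 B=7)
Step 10: pour(B -> A) -> (A=4 B=3)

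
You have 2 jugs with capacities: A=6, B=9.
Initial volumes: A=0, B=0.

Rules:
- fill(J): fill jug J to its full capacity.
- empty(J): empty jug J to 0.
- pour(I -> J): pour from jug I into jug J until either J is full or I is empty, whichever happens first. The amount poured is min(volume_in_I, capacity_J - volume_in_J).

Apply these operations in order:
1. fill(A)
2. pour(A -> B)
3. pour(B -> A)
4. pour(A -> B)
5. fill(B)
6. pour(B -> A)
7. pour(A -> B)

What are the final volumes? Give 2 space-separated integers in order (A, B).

Step 1: fill(A) -> (A=6 B=0)
Step 2: pour(A -> B) -> (A=0 B=6)
Step 3: pour(B -> A) -> (A=6 B=0)
Step 4: pour(A -> B) -> (A=0 B=6)
Step 5: fill(B) -> (A=0 B=9)
Step 6: pour(B -> A) -> (A=6 B=3)
Step 7: pour(A -> B) -> (A=0 B=9)

Answer: 0 9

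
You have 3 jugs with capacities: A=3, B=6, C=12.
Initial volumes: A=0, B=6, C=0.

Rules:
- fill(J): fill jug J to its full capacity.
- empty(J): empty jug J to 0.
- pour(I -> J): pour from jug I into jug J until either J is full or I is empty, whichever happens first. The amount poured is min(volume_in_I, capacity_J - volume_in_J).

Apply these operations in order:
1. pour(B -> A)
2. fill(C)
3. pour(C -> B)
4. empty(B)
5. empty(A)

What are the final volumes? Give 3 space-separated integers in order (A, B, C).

Answer: 0 0 9

Derivation:
Step 1: pour(B -> A) -> (A=3 B=3 C=0)
Step 2: fill(C) -> (A=3 B=3 C=12)
Step 3: pour(C -> B) -> (A=3 B=6 C=9)
Step 4: empty(B) -> (A=3 B=0 C=9)
Step 5: empty(A) -> (A=0 B=0 C=9)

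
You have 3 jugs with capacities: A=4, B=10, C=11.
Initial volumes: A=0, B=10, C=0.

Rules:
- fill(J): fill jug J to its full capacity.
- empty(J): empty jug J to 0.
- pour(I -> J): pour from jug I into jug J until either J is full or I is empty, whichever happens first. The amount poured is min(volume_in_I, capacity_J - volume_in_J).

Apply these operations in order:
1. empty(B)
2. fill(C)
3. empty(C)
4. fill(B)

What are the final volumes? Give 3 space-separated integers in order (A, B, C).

Step 1: empty(B) -> (A=0 B=0 C=0)
Step 2: fill(C) -> (A=0 B=0 C=11)
Step 3: empty(C) -> (A=0 B=0 C=0)
Step 4: fill(B) -> (A=0 B=10 C=0)

Answer: 0 10 0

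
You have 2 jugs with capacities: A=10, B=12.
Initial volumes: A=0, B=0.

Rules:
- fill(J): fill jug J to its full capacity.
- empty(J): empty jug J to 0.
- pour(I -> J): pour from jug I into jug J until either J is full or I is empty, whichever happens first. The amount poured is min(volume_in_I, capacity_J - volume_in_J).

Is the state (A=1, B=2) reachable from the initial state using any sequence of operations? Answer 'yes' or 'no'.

Answer: no

Derivation:
BFS explored all 22 reachable states.
Reachable set includes: (0,0), (0,2), (0,4), (0,6), (0,8), (0,10), (0,12), (2,0), (2,12), (4,0), (4,12), (6,0) ...
Target (A=1, B=2) not in reachable set → no.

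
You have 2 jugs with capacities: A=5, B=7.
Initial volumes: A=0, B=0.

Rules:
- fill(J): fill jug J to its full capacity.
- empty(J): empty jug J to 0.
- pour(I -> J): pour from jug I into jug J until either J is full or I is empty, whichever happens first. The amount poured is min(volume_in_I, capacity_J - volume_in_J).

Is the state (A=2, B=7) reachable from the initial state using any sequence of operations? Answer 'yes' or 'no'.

Answer: yes

Derivation:
BFS from (A=0, B=0):
  1. fill(B) -> (A=0 B=7)
  2. pour(B -> A) -> (A=5 B=2)
  3. empty(A) -> (A=0 B=2)
  4. pour(B -> A) -> (A=2 B=0)
  5. fill(B) -> (A=2 B=7)
Target reached → yes.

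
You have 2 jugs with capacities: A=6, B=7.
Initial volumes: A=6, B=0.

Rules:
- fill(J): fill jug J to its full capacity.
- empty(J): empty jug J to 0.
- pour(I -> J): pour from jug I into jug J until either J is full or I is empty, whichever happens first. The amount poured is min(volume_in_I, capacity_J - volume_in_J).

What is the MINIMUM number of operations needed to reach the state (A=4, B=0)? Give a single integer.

Answer: 8

Derivation:
BFS from (A=6, B=0). One shortest path:
  1. pour(A -> B) -> (A=0 B=6)
  2. fill(A) -> (A=6 B=6)
  3. pour(A -> B) -> (A=5 B=7)
  4. empty(B) -> (A=5 B=0)
  5. pour(A -> B) -> (A=0 B=5)
  6. fill(A) -> (A=6 B=5)
  7. pour(A -> B) -> (A=4 B=7)
  8. empty(B) -> (A=4 B=0)
Reached target in 8 moves.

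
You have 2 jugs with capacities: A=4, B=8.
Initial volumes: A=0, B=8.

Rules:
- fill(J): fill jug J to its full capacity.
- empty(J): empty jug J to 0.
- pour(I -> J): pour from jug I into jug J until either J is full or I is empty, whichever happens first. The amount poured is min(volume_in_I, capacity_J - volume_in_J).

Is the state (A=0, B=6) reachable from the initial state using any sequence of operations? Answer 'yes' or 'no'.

BFS explored all 6 reachable states.
Reachable set includes: (0,0), (0,4), (0,8), (4,0), (4,4), (4,8)
Target (A=0, B=6) not in reachable set → no.

Answer: no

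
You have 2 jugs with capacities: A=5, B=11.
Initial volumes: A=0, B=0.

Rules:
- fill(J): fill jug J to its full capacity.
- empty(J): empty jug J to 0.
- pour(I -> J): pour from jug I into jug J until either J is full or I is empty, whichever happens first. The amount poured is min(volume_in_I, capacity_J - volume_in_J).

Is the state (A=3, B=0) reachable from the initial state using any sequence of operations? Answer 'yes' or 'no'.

Answer: yes

Derivation:
BFS from (A=0, B=0):
  1. fill(A) -> (A=5 B=0)
  2. pour(A -> B) -> (A=0 B=5)
  3. fill(A) -> (A=5 B=5)
  4. pour(A -> B) -> (A=0 B=10)
  5. fill(A) -> (A=5 B=10)
  6. pour(A -> B) -> (A=4 B=11)
  7. empty(B) -> (A=4 B=0)
  8. pour(A -> B) -> (A=0 B=4)
  9. fill(A) -> (A=5 B=4)
  10. pour(A -> B) -> (A=0 B=9)
  11. fill(A) -> (A=5 B=9)
  12. pour(A -> B) -> (A=3 B=11)
  13. empty(B) -> (A=3 B=0)
Target reached → yes.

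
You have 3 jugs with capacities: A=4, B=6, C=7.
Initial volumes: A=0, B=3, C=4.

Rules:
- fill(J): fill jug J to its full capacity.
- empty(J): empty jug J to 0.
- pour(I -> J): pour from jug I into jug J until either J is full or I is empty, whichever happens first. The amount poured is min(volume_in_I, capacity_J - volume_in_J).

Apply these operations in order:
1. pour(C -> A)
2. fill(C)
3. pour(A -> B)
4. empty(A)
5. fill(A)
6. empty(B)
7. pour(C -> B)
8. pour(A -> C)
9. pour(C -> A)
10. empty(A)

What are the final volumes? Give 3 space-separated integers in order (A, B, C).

Answer: 0 6 1

Derivation:
Step 1: pour(C -> A) -> (A=4 B=3 C=0)
Step 2: fill(C) -> (A=4 B=3 C=7)
Step 3: pour(A -> B) -> (A=1 B=6 C=7)
Step 4: empty(A) -> (A=0 B=6 C=7)
Step 5: fill(A) -> (A=4 B=6 C=7)
Step 6: empty(B) -> (A=4 B=0 C=7)
Step 7: pour(C -> B) -> (A=4 B=6 C=1)
Step 8: pour(A -> C) -> (A=0 B=6 C=5)
Step 9: pour(C -> A) -> (A=4 B=6 C=1)
Step 10: empty(A) -> (A=0 B=6 C=1)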